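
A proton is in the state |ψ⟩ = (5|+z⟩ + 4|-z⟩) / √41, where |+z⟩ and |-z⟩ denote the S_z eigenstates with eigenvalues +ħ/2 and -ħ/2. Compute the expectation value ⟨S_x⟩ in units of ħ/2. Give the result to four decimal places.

0.9756

⟨σ_x⟩ = 2 Re(a* b)/(|a|²+|b|²) with a = 5, b = 4.
a* b = 20, so ⟨σ_x⟩ = 40/41.
⟨S_x⟩ = (ħ/2)·⟨σ_x⟩.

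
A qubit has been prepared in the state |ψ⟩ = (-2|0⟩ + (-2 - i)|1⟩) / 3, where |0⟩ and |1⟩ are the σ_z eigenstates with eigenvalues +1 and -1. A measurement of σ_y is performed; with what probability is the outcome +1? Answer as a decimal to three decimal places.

|+y⟩ = (|0⟩ + i|1⟩)/√2, so ⟨+y|ψ⟩ = (-3 + 2i) / (√2·3).
P = |-3 + 2i|² / 18 = 13/18.

0.722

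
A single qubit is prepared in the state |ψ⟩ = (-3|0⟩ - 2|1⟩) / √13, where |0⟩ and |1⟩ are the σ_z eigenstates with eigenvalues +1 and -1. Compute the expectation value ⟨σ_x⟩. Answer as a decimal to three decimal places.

⟨σ_x⟩ = 2 Re(a* b)/(|a|²+|b|²) with a = -3, b = -2.
a* b = 6, so ⟨σ_x⟩ = 12/13.

0.923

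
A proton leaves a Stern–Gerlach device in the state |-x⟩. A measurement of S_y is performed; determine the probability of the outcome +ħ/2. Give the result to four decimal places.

0.5000

In the S_z basis, |-x⟩ = (|↑⟩ - |↓⟩)/√2 and |+y⟩ = (|↑⟩ + i|↓⟩)/√2.
|⟨+y|-x⟩|² = 1/2.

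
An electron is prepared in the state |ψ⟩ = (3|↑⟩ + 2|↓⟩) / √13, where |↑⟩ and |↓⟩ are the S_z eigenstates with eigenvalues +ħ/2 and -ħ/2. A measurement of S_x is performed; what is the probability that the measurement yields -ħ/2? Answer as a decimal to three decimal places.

0.038

|-x⟩ = (|↑⟩ - |↓⟩)/√2, so ⟨-x|ψ⟩ = (1) / (√2·√13).
P = |1|² / 26 = 1/26.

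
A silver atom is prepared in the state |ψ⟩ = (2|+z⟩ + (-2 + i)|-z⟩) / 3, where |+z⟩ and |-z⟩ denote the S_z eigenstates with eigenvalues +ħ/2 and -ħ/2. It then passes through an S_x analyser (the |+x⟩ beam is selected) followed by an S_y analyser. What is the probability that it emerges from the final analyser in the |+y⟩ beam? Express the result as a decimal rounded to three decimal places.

First analyser (S_x): P(|+x⟩) = |⟨+x|ψ⟩|² = 1/18.
After stage 1 the state is |+x⟩; P(|+y⟩) = |⟨+y|+x⟩|² = 1/2.
Joint probability = 1/18 × 1/2 = 0.028.

0.028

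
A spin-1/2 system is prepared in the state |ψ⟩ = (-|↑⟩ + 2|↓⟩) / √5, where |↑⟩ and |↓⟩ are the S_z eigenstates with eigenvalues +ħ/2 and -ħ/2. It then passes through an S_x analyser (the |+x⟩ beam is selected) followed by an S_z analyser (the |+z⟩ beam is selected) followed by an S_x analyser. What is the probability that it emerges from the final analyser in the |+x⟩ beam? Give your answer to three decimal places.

0.025

First analyser (S_x): P(|+x⟩) = |⟨+x|ψ⟩|² = 1/10.
After stage 1 the state is |+x⟩; P(|+z⟩) = |⟨+z|+x⟩|² = 1/2.
After stage 2 the state is |+z⟩; P(|+x⟩) = |⟨+x|+z⟩|² = 1/2.
Joint probability = 1/10 × 1/2 × 1/2 = 0.025.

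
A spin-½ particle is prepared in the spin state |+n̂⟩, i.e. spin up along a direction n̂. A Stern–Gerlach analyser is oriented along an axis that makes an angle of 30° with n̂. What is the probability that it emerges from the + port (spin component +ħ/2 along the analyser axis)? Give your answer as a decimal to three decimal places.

0.933

For spin-½, the probability of finding spin-up along an axis at angle θ to the initial spin direction is cos²(θ/2); spin-down is sin²(θ/2).
θ = 30°, so P = cos²(15°) ≈ 0.933.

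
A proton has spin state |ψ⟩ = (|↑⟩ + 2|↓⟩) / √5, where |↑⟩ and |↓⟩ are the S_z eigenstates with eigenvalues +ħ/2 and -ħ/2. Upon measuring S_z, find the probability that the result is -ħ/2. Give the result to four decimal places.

0.8000

The -ħ/2 outcome corresponds to |↓⟩. Its amplitude in |ψ⟩ is 2/√5.
P = |2|² / 5 = 4/5.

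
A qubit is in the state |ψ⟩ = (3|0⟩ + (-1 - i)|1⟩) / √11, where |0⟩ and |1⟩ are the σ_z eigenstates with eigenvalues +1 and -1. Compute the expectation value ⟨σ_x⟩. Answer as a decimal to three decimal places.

-0.545

⟨σ_x⟩ = 2 Re(a* b)/(|a|²+|b|²) with a = 3, b = (-1 - i).
a* b = (-3 - 3i), so ⟨σ_x⟩ = -6/11.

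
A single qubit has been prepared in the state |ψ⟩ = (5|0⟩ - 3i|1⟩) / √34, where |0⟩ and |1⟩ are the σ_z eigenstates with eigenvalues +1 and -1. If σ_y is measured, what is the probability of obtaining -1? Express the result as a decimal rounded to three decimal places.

0.941

|-y⟩ = (|0⟩ - i|1⟩)/√2, so ⟨-y|ψ⟩ = (8) / (√2·√34).
P = |8|² / 68 = 64/68.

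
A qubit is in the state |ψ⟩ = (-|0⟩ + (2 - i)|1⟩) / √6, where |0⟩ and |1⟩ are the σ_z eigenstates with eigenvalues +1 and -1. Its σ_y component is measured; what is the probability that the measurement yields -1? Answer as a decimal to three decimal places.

0.333

|-y⟩ = (|0⟩ - i|1⟩)/√2, so ⟨-y|ψ⟩ = (2i) / (√2·√6).
P = |2i|² / 12 = 4/12.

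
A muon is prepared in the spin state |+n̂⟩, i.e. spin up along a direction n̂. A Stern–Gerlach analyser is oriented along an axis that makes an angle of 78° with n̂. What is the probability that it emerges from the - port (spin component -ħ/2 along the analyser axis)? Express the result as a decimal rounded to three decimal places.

0.396

For spin-½, the probability of finding spin-up along an axis at angle θ to the initial spin direction is cos²(θ/2); spin-down is sin²(θ/2).
θ = 78°, so P = sin²(39°) ≈ 0.396.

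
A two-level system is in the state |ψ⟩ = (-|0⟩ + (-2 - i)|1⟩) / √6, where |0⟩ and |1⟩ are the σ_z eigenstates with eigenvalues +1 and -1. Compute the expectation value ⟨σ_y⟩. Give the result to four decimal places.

0.3333

⟨σ_y⟩ = 2 Im(a* b)/(|a|²+|b|²) with a = -1, b = (-2 - i).
a* b = (2 + i), so ⟨σ_y⟩ = 2/6.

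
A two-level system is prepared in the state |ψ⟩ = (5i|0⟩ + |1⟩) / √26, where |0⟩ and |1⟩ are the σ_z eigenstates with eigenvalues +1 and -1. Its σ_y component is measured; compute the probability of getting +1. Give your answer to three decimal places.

|+y⟩ = (|0⟩ + i|1⟩)/√2, so ⟨+y|ψ⟩ = (4i) / (√2·√26).
P = |4i|² / 52 = 16/52.

0.308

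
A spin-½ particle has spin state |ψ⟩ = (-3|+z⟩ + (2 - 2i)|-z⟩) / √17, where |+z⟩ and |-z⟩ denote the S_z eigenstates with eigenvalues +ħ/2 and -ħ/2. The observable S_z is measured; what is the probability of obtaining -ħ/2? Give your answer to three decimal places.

The -ħ/2 outcome corresponds to |-z⟩. Its amplitude in |ψ⟩ is (2 - 2i)/√17.
P = |2 - 2i|² / 17 = 8/17.

0.471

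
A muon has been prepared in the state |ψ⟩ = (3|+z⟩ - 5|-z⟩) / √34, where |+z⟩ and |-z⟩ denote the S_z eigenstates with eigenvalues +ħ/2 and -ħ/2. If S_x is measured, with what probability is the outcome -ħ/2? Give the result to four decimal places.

|-x⟩ = (|+z⟩ - |-z⟩)/√2, so ⟨-x|ψ⟩ = (8) / (√2·√34).
P = |8|² / 68 = 64/68.

0.9412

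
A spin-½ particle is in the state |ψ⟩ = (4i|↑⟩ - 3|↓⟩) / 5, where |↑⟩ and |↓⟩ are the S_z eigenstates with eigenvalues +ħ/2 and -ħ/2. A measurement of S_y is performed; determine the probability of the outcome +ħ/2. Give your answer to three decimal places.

0.980

|+y⟩ = (|↑⟩ + i|↓⟩)/√2, so ⟨+y|ψ⟩ = (7i) / (√2·5).
P = |7i|² / 50 = 49/50.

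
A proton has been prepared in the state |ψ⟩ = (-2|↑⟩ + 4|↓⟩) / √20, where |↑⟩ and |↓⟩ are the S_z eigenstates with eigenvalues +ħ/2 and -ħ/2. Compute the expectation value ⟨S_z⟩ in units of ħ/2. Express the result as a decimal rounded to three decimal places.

-0.600

⟨σ_z⟩ = |a|² - |b|² divided by |a|²+|b|², with a, b the |↑⟩, |↓⟩ amplitudes.
= (4 - 16)/20 = -12/20.
⟨S_z⟩ = (ħ/2)·⟨σ_z⟩.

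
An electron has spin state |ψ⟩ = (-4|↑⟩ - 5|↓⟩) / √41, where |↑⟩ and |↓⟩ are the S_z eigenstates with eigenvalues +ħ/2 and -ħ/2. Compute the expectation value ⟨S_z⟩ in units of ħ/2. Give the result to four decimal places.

-0.2195

⟨σ_z⟩ = |a|² - |b|² divided by |a|²+|b|², with a, b the |↑⟩, |↓⟩ amplitudes.
= (16 - 25)/41 = -9/41.
⟨S_z⟩ = (ħ/2)·⟨σ_z⟩.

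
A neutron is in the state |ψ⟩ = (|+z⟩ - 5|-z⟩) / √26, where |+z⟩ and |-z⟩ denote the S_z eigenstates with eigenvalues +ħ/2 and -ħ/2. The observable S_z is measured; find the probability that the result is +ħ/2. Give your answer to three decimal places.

The +ħ/2 outcome corresponds to |+z⟩. Its amplitude in |ψ⟩ is 1/√26.
P = |1|² / 26 = 1/26.

0.038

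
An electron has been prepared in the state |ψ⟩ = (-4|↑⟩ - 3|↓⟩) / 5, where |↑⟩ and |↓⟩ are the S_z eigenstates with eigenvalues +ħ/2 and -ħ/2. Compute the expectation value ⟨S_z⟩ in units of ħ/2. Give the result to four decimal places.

⟨σ_z⟩ = |a|² - |b|² divided by |a|²+|b|², with a, b the |↑⟩, |↓⟩ amplitudes.
= (16 - 9)/25 = 7/25.
⟨S_z⟩ = (ħ/2)·⟨σ_z⟩.

0.2800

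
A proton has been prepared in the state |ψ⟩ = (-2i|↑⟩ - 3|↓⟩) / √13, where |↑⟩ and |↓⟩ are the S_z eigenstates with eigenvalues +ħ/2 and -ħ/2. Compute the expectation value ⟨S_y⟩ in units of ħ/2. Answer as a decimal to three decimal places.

⟨σ_y⟩ = 2 Im(a* b)/(|a|²+|b|²) with a = -2i, b = -3.
a* b = -6i, so ⟨σ_y⟩ = -12/13.
⟨S_y⟩ = (ħ/2)·⟨σ_y⟩.

-0.923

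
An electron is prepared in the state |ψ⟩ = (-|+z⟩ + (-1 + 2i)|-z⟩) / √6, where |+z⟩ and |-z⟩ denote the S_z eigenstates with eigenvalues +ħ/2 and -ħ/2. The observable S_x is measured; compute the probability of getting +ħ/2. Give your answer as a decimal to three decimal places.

0.667

|+x⟩ = (|+z⟩ + |-z⟩)/√2, so ⟨+x|ψ⟩ = (-2 + 2i) / (√2·√6).
P = |-2 + 2i|² / 12 = 8/12.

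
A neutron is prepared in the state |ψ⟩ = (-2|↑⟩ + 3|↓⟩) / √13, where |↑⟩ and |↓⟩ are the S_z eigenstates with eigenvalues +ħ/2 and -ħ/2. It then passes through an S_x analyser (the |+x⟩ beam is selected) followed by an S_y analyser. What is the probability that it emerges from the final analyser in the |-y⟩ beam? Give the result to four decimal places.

0.0192

First analyser (S_x): P(|+x⟩) = |⟨+x|ψ⟩|² = 1/26.
After stage 1 the state is |+x⟩; P(|-y⟩) = |⟨-y|+x⟩|² = 1/2.
Joint probability = 1/26 × 1/2 = 0.0192.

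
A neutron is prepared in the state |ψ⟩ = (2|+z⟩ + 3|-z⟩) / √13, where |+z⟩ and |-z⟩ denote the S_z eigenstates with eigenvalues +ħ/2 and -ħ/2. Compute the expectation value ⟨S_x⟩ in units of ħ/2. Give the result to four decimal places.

0.9231

⟨σ_x⟩ = 2 Re(a* b)/(|a|²+|b|²) with a = 2, b = 3.
a* b = 6, so ⟨σ_x⟩ = 12/13.
⟨S_x⟩ = (ħ/2)·⟨σ_x⟩.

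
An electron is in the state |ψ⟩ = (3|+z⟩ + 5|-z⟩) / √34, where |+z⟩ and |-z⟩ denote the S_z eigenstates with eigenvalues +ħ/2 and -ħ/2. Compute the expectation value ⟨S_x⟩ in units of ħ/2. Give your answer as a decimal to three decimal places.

⟨σ_x⟩ = 2 Re(a* b)/(|a|²+|b|²) with a = 3, b = 5.
a* b = 15, so ⟨σ_x⟩ = 30/34.
⟨S_x⟩ = (ħ/2)·⟨σ_x⟩.

0.882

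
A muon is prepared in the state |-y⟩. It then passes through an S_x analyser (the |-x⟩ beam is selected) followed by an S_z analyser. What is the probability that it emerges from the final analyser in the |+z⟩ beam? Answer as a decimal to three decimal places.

First analyser (S_x): from |-y⟩, P(|-x⟩) = 1/2.
After stage 1 the state is |-x⟩; P(|+z⟩) = |⟨+z|-x⟩|² = 1/2.
Joint probability = 1/2 × 1/2 = 0.250.

0.250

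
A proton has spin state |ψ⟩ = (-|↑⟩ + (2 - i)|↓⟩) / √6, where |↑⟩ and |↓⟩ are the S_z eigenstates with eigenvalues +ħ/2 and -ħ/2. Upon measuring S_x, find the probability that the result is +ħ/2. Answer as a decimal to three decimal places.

|+x⟩ = (|↑⟩ + |↓⟩)/√2, so ⟨+x|ψ⟩ = (1 - i) / (√2·√6).
P = |1 - i|² / 12 = 2/12.

0.167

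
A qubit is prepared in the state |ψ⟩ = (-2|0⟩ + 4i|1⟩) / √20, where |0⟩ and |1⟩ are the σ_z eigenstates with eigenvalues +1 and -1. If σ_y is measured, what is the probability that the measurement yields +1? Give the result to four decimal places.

0.1000

|+y⟩ = (|0⟩ + i|1⟩)/√2, so ⟨+y|ψ⟩ = (2) / (√2·√20).
P = |2|² / 40 = 4/40.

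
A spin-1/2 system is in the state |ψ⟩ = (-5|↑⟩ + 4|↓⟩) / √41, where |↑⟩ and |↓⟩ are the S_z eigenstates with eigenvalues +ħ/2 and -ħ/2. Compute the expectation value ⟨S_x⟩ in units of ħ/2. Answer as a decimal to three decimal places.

-0.976

⟨σ_x⟩ = 2 Re(a* b)/(|a|²+|b|²) with a = -5, b = 4.
a* b = -20, so ⟨σ_x⟩ = -40/41.
⟨S_x⟩ = (ħ/2)·⟨σ_x⟩.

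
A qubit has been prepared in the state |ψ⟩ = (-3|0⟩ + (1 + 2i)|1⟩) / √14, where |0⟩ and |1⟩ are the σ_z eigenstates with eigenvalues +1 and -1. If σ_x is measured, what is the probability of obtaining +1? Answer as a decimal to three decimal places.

0.286

|+x⟩ = (|0⟩ + |1⟩)/√2, so ⟨+x|ψ⟩ = (-2 + 2i) / (√2·√14).
P = |-2 + 2i|² / 28 = 8/28.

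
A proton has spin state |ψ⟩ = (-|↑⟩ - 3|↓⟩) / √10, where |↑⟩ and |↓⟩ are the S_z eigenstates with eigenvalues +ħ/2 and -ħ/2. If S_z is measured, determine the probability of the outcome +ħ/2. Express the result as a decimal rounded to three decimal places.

0.100

The +ħ/2 outcome corresponds to |↑⟩. Its amplitude in |ψ⟩ is -1/√10.
P = |-1|² / 10 = 1/10.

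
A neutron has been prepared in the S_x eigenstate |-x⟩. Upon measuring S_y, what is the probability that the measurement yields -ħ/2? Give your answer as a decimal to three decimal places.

In the S_z basis, |-x⟩ = (|↑⟩ - |↓⟩)/√2 and |-y⟩ = (|↑⟩ - i|↓⟩)/√2.
|⟨-y|-x⟩|² = 1/2.

0.500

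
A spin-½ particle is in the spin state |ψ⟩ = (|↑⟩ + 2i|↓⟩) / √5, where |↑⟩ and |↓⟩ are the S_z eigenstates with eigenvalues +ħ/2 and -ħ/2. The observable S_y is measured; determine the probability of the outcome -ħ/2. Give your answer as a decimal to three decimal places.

|-y⟩ = (|↑⟩ - i|↓⟩)/√2, so ⟨-y|ψ⟩ = (-1) / (√2·√5).
P = |-1|² / 10 = 1/10.

0.100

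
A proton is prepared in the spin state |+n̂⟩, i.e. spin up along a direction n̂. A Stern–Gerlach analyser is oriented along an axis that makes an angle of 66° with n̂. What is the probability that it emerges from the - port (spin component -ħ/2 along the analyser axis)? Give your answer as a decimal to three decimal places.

0.297

For spin-½, the probability of finding spin-up along an axis at angle θ to the initial spin direction is cos²(θ/2); spin-down is sin²(θ/2).
θ = 66°, so P = sin²(33°) ≈ 0.297.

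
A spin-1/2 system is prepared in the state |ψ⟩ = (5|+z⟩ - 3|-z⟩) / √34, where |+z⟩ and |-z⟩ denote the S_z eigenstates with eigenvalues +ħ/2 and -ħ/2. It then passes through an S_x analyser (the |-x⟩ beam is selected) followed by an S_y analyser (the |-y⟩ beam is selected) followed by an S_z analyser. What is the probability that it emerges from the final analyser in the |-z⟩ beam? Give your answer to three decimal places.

0.235

First analyser (S_x): P(|-x⟩) = |⟨-x|ψ⟩|² = 64/68.
After stage 1 the state is |-x⟩; P(|-y⟩) = |⟨-y|-x⟩|² = 1/2.
After stage 2 the state is |-y⟩; P(|-z⟩) = |⟨-z|-y⟩|² = 1/2.
Joint probability = 64/68 × 1/2 × 1/2 = 0.235.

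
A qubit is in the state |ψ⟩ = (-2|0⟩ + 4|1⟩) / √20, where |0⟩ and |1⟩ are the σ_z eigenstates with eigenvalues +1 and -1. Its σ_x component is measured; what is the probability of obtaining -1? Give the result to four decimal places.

0.9000

|-x⟩ = (|0⟩ - |1⟩)/√2, so ⟨-x|ψ⟩ = (-6) / (√2·√20).
P = |-6|² / 40 = 36/40.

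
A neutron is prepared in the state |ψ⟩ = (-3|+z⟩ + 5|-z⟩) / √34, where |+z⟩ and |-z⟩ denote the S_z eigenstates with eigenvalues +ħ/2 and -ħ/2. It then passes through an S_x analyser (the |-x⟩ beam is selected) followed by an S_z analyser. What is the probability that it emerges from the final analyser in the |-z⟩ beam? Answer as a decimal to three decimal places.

First analyser (S_x): P(|-x⟩) = |⟨-x|ψ⟩|² = 64/68.
After stage 1 the state is |-x⟩; P(|-z⟩) = |⟨-z|-x⟩|² = 1/2.
Joint probability = 64/68 × 1/2 = 0.471.

0.471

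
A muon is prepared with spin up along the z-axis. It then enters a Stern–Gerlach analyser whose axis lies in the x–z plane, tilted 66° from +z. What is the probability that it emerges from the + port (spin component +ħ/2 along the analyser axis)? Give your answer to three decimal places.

For spin-½, the probability of finding spin-up along an axis at angle θ to the initial spin direction is cos²(θ/2); spin-down is sin²(θ/2).
θ = 66°, so P = cos²(33°) ≈ 0.703.

0.703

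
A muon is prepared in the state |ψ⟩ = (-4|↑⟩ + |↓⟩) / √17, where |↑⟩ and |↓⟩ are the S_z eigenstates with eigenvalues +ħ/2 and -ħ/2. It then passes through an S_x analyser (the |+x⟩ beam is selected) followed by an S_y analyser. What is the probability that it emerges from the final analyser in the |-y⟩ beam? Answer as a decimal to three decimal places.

0.132

First analyser (S_x): P(|+x⟩) = |⟨+x|ψ⟩|² = 9/34.
After stage 1 the state is |+x⟩; P(|-y⟩) = |⟨-y|+x⟩|² = 1/2.
Joint probability = 9/34 × 1/2 = 0.132.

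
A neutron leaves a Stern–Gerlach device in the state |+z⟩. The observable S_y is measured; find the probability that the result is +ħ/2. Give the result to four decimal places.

0.5000

In the S_z basis, |+z⟩ = |↑⟩ and |+y⟩ = (|↑⟩ + i|↓⟩)/√2.
|⟨+y|+z⟩|² = 1/2.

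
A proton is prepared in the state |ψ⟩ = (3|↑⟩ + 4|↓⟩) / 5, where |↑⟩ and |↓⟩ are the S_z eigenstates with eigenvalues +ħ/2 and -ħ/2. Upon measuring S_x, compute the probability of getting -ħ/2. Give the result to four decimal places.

0.0200

|-x⟩ = (|↑⟩ - |↓⟩)/√2, so ⟨-x|ψ⟩ = (-1) / (√2·5).
P = |-1|² / 50 = 1/50.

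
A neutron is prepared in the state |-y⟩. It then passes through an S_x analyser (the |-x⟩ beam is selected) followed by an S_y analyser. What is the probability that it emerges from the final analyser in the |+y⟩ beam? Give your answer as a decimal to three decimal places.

First analyser (S_x): from |-y⟩, P(|-x⟩) = 1/2.
After stage 1 the state is |-x⟩; P(|+y⟩) = |⟨+y|-x⟩|² = 1/2.
Joint probability = 1/2 × 1/2 = 0.250.

0.250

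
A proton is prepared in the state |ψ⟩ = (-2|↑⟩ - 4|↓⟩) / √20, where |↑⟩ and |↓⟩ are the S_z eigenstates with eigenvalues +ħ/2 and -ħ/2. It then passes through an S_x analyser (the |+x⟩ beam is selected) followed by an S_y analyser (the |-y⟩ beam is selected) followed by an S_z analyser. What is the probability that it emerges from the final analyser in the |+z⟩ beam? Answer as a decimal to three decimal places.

0.225

First analyser (S_x): P(|+x⟩) = |⟨+x|ψ⟩|² = 36/40.
After stage 1 the state is |+x⟩; P(|-y⟩) = |⟨-y|+x⟩|² = 1/2.
After stage 2 the state is |-y⟩; P(|+z⟩) = |⟨+z|-y⟩|² = 1/2.
Joint probability = 36/40 × 1/2 × 1/2 = 0.225.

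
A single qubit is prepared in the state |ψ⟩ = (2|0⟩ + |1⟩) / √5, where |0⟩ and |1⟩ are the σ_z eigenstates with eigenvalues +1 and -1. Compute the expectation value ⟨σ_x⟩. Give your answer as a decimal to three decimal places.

⟨σ_x⟩ = 2 Re(a* b)/(|a|²+|b|²) with a = 2, b = 1.
a* b = 2, so ⟨σ_x⟩ = 4/5.

0.800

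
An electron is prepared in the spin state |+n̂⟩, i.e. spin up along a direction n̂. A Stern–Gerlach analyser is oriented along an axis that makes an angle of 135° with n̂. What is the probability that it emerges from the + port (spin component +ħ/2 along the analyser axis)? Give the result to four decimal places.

For spin-½, the probability of finding spin-up along an axis at angle θ to the initial spin direction is cos²(θ/2); spin-down is sin²(θ/2).
θ = 135°, so P = cos²(67.5°) ≈ 0.1464.

0.1464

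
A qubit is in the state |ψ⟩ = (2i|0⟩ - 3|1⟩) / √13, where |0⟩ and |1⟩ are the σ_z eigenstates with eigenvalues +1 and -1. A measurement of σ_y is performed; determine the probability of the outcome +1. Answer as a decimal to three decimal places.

0.962

|+y⟩ = (|0⟩ + i|1⟩)/√2, so ⟨+y|ψ⟩ = (5i) / (√2·√13).
P = |5i|² / 26 = 25/26.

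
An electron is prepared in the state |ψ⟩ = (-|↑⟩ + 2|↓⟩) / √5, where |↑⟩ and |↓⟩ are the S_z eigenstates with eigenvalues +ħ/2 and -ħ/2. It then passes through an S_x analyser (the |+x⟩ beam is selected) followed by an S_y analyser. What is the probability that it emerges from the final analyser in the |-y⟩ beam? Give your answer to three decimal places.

0.050

First analyser (S_x): P(|+x⟩) = |⟨+x|ψ⟩|² = 1/10.
After stage 1 the state is |+x⟩; P(|-y⟩) = |⟨-y|+x⟩|² = 1/2.
Joint probability = 1/10 × 1/2 = 0.050.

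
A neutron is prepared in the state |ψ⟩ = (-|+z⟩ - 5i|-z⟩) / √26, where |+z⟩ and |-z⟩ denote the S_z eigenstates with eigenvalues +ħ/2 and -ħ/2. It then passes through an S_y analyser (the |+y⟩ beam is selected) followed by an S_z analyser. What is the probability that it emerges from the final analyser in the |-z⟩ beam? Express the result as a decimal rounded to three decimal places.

0.346

First analyser (S_y): P(|+y⟩) = |⟨+y|ψ⟩|² = 36/52.
After stage 1 the state is |+y⟩; P(|-z⟩) = |⟨-z|+y⟩|² = 1/2.
Joint probability = 36/52 × 1/2 = 0.346.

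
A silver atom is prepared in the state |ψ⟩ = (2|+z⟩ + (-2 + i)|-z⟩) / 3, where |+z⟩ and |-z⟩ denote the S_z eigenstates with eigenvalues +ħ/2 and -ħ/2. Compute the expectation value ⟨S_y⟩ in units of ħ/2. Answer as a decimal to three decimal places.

0.444

⟨σ_y⟩ = 2 Im(a* b)/(|a|²+|b|²) with a = 2, b = (-2 + i).
a* b = (-4 + 2i), so ⟨σ_y⟩ = 4/9.
⟨S_y⟩ = (ħ/2)·⟨σ_y⟩.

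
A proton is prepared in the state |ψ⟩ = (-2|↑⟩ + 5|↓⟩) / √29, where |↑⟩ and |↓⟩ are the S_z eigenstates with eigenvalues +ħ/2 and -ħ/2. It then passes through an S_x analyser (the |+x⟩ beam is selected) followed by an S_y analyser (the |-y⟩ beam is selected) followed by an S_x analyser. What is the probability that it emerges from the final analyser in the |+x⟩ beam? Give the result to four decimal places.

First analyser (S_x): P(|+x⟩) = |⟨+x|ψ⟩|² = 9/58.
After stage 1 the state is |+x⟩; P(|-y⟩) = |⟨-y|+x⟩|² = 1/2.
After stage 2 the state is |-y⟩; P(|+x⟩) = |⟨+x|-y⟩|² = 1/2.
Joint probability = 9/58 × 1/2 × 1/2 = 0.0388.

0.0388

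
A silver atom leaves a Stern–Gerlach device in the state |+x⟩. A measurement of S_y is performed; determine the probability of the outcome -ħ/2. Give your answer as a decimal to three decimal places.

0.500

In the S_z basis, |+x⟩ = (|↑⟩ + |↓⟩)/√2 and |-y⟩ = (|↑⟩ - i|↓⟩)/√2.
|⟨-y|+x⟩|² = 1/2.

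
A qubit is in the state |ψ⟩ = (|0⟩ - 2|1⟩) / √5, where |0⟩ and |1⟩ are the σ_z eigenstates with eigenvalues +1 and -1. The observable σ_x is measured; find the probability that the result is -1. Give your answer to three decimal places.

|-x⟩ = (|0⟩ - |1⟩)/√2, so ⟨-x|ψ⟩ = (3) / (√2·√5).
P = |3|² / 10 = 9/10.

0.900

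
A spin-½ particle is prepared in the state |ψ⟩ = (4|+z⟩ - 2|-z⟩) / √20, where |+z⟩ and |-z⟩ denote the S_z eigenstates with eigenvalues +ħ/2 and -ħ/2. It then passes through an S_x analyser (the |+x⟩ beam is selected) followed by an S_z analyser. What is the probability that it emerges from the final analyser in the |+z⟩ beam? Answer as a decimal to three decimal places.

0.050

First analyser (S_x): P(|+x⟩) = |⟨+x|ψ⟩|² = 4/40.
After stage 1 the state is |+x⟩; P(|+z⟩) = |⟨+z|+x⟩|² = 1/2.
Joint probability = 4/40 × 1/2 = 0.050.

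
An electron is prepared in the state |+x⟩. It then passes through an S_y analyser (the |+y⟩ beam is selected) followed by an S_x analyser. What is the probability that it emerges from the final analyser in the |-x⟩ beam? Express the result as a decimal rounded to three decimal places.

0.250

First analyser (S_y): from |+x⟩, P(|+y⟩) = 1/2.
After stage 1 the state is |+y⟩; P(|-x⟩) = |⟨-x|+y⟩|² = 1/2.
Joint probability = 1/2 × 1/2 = 0.250.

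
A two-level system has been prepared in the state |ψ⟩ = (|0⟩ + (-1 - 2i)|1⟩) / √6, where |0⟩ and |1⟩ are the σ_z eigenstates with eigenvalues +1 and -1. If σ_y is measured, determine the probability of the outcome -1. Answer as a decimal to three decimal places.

0.833

|-y⟩ = (|0⟩ - i|1⟩)/√2, so ⟨-y|ψ⟩ = (3 - i) / (√2·√6).
P = |3 - i|² / 12 = 10/12.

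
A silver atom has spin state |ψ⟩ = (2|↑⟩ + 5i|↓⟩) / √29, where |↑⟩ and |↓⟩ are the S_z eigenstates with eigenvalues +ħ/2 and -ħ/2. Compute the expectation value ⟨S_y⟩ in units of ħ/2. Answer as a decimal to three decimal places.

0.690

⟨σ_y⟩ = 2 Im(a* b)/(|a|²+|b|²) with a = 2, b = 5i.
a* b = 10i, so ⟨σ_y⟩ = 20/29.
⟨S_y⟩ = (ħ/2)·⟨σ_y⟩.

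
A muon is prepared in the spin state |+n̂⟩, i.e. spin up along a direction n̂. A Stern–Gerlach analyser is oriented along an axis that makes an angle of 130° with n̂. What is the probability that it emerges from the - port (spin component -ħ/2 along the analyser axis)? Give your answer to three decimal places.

For spin-½, the probability of finding spin-up along an axis at angle θ to the initial spin direction is cos²(θ/2); spin-down is sin²(θ/2).
θ = 130°, so P = sin²(65°) ≈ 0.821.

0.821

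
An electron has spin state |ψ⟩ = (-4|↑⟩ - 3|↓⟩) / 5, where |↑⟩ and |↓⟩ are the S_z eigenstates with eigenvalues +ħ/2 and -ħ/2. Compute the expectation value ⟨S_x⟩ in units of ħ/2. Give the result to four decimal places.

0.9600

⟨σ_x⟩ = 2 Re(a* b)/(|a|²+|b|²) with a = -4, b = -3.
a* b = 12, so ⟨σ_x⟩ = 24/25.
⟨S_x⟩ = (ħ/2)·⟨σ_x⟩.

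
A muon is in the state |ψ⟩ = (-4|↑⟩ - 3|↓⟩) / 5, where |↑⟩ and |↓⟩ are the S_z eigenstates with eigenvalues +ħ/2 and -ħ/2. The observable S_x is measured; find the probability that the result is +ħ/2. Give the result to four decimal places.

|+x⟩ = (|↑⟩ + |↓⟩)/√2, so ⟨+x|ψ⟩ = (-7) / (√2·5).
P = |-7|² / 50 = 49/50.

0.9800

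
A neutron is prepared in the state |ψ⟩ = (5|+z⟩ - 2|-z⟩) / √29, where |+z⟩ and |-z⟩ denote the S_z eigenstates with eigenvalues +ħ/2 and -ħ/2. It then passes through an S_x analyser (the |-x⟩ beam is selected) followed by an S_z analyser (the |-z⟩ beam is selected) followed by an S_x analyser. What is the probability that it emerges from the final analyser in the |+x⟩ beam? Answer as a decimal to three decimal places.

First analyser (S_x): P(|-x⟩) = |⟨-x|ψ⟩|² = 49/58.
After stage 1 the state is |-x⟩; P(|-z⟩) = |⟨-z|-x⟩|² = 1/2.
After stage 2 the state is |-z⟩; P(|+x⟩) = |⟨+x|-z⟩|² = 1/2.
Joint probability = 49/58 × 1/2 × 1/2 = 0.211.

0.211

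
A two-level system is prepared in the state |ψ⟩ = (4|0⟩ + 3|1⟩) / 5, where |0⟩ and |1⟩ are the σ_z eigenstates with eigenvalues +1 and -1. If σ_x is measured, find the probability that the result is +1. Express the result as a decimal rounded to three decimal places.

0.980

|+x⟩ = (|0⟩ + |1⟩)/√2, so ⟨+x|ψ⟩ = (7) / (√2·5).
P = |7|² / 50 = 49/50.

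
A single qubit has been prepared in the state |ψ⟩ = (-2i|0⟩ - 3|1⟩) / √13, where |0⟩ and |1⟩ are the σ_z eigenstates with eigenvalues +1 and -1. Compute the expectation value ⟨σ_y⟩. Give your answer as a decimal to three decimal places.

⟨σ_y⟩ = 2 Im(a* b)/(|a|²+|b|²) with a = -2i, b = -3.
a* b = -6i, so ⟨σ_y⟩ = -12/13.

-0.923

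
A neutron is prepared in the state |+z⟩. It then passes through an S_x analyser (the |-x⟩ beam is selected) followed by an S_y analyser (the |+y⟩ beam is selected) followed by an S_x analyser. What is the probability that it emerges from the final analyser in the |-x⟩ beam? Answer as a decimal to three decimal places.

First analyser (S_x): from |+z⟩, P(|-x⟩) = 1/2.
After stage 1 the state is |-x⟩; P(|+y⟩) = |⟨+y|-x⟩|² = 1/2.
After stage 2 the state is |+y⟩; P(|-x⟩) = |⟨-x|+y⟩|² = 1/2.
Joint probability = 1/2 × 1/2 × 1/2 = 0.125.

0.125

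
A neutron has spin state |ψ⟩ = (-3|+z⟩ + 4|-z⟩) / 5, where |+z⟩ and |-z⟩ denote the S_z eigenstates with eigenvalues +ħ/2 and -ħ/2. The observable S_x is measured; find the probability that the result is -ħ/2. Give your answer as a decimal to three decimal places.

|-x⟩ = (|+z⟩ - |-z⟩)/√2, so ⟨-x|ψ⟩ = (-7) / (√2·5).
P = |-7|² / 50 = 49/50.

0.980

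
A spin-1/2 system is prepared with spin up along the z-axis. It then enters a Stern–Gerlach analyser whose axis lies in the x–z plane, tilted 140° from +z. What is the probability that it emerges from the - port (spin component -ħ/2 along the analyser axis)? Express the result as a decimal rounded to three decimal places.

For spin-½, the probability of finding spin-up along an axis at angle θ to the initial spin direction is cos²(θ/2); spin-down is sin²(θ/2).
θ = 140°, so P = sin²(70°) ≈ 0.883.

0.883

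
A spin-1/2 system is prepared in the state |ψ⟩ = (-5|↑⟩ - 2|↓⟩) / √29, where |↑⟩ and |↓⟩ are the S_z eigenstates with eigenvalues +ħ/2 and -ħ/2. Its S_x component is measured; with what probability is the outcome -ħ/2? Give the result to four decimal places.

0.1552

|-x⟩ = (|↑⟩ - |↓⟩)/√2, so ⟨-x|ψ⟩ = (-3) / (√2·√29).
P = |-3|² / 58 = 9/58.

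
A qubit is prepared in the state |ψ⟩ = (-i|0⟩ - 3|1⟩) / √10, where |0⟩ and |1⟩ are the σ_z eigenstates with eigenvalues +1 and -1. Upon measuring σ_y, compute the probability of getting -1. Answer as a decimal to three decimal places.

0.800

|-y⟩ = (|0⟩ - i|1⟩)/√2, so ⟨-y|ψ⟩ = (-4i) / (√2·√10).
P = |-4i|² / 20 = 16/20.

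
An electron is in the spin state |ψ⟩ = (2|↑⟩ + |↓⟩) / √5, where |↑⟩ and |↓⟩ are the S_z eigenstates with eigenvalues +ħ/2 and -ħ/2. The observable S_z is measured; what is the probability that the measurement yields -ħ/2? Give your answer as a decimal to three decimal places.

0.200

The -ħ/2 outcome corresponds to |↓⟩. Its amplitude in |ψ⟩ is 1/√5.
P = |1|² / 5 = 1/5.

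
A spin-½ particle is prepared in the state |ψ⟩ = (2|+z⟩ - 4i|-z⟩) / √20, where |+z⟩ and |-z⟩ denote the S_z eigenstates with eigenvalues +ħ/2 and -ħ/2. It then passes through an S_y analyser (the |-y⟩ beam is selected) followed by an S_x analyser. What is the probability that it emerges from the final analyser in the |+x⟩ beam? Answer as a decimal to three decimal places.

0.450

First analyser (S_y): P(|-y⟩) = |⟨-y|ψ⟩|² = 36/40.
After stage 1 the state is |-y⟩; P(|+x⟩) = |⟨+x|-y⟩|² = 1/2.
Joint probability = 36/40 × 1/2 = 0.450.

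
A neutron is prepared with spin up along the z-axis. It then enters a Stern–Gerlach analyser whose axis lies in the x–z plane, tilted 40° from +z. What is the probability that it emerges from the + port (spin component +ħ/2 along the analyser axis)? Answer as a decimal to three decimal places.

For spin-½, the probability of finding spin-up along an axis at angle θ to the initial spin direction is cos²(θ/2); spin-down is sin²(θ/2).
θ = 40°, so P = cos²(20°) ≈ 0.883.

0.883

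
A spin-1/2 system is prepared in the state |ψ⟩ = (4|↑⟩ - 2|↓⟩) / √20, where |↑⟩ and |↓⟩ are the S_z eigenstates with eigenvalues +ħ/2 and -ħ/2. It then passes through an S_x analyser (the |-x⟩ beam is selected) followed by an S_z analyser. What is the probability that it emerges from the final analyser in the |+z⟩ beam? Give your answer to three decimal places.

First analyser (S_x): P(|-x⟩) = |⟨-x|ψ⟩|² = 36/40.
After stage 1 the state is |-x⟩; P(|+z⟩) = |⟨+z|-x⟩|² = 1/2.
Joint probability = 36/40 × 1/2 = 0.450.

0.450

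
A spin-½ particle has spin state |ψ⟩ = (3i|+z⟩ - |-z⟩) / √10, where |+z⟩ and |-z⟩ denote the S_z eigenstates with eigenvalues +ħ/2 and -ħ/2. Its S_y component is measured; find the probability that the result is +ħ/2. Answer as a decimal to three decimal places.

|+y⟩ = (|+z⟩ + i|-z⟩)/√2, so ⟨+y|ψ⟩ = (4i) / (√2·√10).
P = |4i|² / 20 = 16/20.

0.800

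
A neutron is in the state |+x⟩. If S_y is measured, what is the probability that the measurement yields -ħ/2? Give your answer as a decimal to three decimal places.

0.500

In the S_z basis, |+x⟩ = (|+z⟩ + |-z⟩)/√2 and |-y⟩ = (|+z⟩ - i|-z⟩)/√2.
|⟨-y|+x⟩|² = 1/2.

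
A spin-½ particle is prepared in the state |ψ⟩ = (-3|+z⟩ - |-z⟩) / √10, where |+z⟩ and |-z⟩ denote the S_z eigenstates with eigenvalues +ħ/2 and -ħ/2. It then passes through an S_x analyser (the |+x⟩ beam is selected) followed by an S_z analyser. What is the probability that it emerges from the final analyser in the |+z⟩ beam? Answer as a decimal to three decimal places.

0.400

First analyser (S_x): P(|+x⟩) = |⟨+x|ψ⟩|² = 16/20.
After stage 1 the state is |+x⟩; P(|+z⟩) = |⟨+z|+x⟩|² = 1/2.
Joint probability = 16/20 × 1/2 = 0.400.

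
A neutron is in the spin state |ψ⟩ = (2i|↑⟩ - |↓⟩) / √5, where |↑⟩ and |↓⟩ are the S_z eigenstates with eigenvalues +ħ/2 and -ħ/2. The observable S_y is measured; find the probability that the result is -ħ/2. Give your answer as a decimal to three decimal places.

|-y⟩ = (|↑⟩ - i|↓⟩)/√2, so ⟨-y|ψ⟩ = (i) / (√2·√5).
P = |i|² / 10 = 1/10.

0.100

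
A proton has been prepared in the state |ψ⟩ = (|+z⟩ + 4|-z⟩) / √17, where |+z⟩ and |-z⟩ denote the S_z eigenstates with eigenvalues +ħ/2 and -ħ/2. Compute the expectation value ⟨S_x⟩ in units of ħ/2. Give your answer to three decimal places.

⟨σ_x⟩ = 2 Re(a* b)/(|a|²+|b|²) with a = 1, b = 4.
a* b = 4, so ⟨σ_x⟩ = 8/17.
⟨S_x⟩ = (ħ/2)·⟨σ_x⟩.

0.471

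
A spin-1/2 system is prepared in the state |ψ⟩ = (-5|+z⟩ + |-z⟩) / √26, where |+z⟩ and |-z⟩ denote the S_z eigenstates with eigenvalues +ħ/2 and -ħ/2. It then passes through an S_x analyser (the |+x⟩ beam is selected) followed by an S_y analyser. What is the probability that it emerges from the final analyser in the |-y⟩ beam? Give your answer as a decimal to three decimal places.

First analyser (S_x): P(|+x⟩) = |⟨+x|ψ⟩|² = 16/52.
After stage 1 the state is |+x⟩; P(|-y⟩) = |⟨-y|+x⟩|² = 1/2.
Joint probability = 16/52 × 1/2 = 0.154.

0.154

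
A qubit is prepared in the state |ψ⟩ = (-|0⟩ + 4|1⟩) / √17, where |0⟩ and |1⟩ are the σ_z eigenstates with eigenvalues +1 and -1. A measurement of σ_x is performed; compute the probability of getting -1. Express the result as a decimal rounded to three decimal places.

|-x⟩ = (|0⟩ - |1⟩)/√2, so ⟨-x|ψ⟩ = (-5) / (√2·√17).
P = |-5|² / 34 = 25/34.

0.735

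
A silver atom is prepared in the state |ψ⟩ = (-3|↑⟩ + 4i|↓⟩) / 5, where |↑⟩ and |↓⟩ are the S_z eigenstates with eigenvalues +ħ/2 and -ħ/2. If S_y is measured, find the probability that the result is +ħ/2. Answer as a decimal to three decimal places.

|+y⟩ = (|↑⟩ + i|↓⟩)/√2, so ⟨+y|ψ⟩ = (1) / (√2·5).
P = |1|² / 50 = 1/50.

0.020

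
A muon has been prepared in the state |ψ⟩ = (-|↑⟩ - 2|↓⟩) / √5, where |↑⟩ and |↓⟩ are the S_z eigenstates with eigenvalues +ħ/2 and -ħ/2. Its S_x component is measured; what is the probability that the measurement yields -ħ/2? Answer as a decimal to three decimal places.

0.100

|-x⟩ = (|↑⟩ - |↓⟩)/√2, so ⟨-x|ψ⟩ = (1) / (√2·√5).
P = |1|² / 10 = 1/10.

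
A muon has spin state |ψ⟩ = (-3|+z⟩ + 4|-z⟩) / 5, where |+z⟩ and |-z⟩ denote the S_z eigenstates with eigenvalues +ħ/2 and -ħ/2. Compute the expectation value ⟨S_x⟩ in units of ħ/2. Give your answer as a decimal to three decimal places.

⟨σ_x⟩ = 2 Re(a* b)/(|a|²+|b|²) with a = -3, b = 4.
a* b = -12, so ⟨σ_x⟩ = -24/25.
⟨S_x⟩ = (ħ/2)·⟨σ_x⟩.

-0.960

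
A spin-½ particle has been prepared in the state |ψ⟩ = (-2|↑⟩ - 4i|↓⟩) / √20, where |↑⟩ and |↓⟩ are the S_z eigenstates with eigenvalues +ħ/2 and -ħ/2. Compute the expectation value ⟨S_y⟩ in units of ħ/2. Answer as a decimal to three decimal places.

0.800

⟨σ_y⟩ = 2 Im(a* b)/(|a|²+|b|²) with a = -2, b = -4i.
a* b = 8i, so ⟨σ_y⟩ = 16/20.
⟨S_y⟩ = (ħ/2)·⟨σ_y⟩.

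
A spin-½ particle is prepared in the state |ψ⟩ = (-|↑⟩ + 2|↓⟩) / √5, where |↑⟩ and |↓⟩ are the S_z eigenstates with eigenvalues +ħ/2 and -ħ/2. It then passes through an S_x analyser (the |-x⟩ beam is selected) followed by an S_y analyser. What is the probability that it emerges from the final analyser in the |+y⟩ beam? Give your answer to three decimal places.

First analyser (S_x): P(|-x⟩) = |⟨-x|ψ⟩|² = 9/10.
After stage 1 the state is |-x⟩; P(|+y⟩) = |⟨+y|-x⟩|² = 1/2.
Joint probability = 9/10 × 1/2 = 0.450.

0.450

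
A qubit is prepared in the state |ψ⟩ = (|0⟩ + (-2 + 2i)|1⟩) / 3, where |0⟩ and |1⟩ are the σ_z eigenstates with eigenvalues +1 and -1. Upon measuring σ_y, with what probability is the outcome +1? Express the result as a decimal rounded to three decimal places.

0.722

|+y⟩ = (|0⟩ + i|1⟩)/√2, so ⟨+y|ψ⟩ = (3 + 2i) / (√2·3).
P = |3 + 2i|² / 18 = 13/18.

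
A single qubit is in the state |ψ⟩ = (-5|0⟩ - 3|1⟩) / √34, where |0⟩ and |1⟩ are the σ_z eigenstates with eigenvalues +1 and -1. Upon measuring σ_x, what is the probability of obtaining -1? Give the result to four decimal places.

|-x⟩ = (|0⟩ - |1⟩)/√2, so ⟨-x|ψ⟩ = (-2) / (√2·√34).
P = |-2|² / 68 = 4/68.

0.0588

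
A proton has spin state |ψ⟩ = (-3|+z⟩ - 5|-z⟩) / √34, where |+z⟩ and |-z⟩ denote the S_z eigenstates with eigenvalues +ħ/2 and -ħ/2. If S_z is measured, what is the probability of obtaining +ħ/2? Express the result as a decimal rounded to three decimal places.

0.265

The +ħ/2 outcome corresponds to |+z⟩. Its amplitude in |ψ⟩ is -3/√34.
P = |-3|² / 34 = 9/34.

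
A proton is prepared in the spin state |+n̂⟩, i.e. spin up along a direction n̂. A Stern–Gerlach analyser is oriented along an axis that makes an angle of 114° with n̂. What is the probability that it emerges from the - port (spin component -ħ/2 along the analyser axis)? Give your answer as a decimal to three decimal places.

0.703

For spin-½, the probability of finding spin-up along an axis at angle θ to the initial spin direction is cos²(θ/2); spin-down is sin²(θ/2).
θ = 114°, so P = sin²(57°) ≈ 0.703.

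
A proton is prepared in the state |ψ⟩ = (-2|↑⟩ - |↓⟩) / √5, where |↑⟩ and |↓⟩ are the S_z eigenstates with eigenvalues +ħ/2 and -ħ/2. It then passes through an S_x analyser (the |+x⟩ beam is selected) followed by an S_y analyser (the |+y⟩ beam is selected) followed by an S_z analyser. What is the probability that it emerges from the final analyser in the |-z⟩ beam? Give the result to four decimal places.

0.2250

First analyser (S_x): P(|+x⟩) = |⟨+x|ψ⟩|² = 9/10.
After stage 1 the state is |+x⟩; P(|+y⟩) = |⟨+y|+x⟩|² = 1/2.
After stage 2 the state is |+y⟩; P(|-z⟩) = |⟨-z|+y⟩|² = 1/2.
Joint probability = 9/10 × 1/2 × 1/2 = 0.2250.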